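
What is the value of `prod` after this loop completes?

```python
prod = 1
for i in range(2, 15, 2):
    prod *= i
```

Product of even numbers 2 to 14
`prod` takes the values: 1 → 2 → 8 → 48 → 384 → 3840 → 46080 → 645120

Answer: 645120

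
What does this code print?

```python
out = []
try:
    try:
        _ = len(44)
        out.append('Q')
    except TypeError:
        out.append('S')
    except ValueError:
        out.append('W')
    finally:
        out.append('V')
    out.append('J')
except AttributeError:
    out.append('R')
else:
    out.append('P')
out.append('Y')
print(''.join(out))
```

Execution trace: 'S' (inner except TypeError) → 'V' (inner finally) → 'J' (try body, no exception) → 'P' (else) → 'Y' (after the try/except). Output: SVJPY

Answer: SVJPY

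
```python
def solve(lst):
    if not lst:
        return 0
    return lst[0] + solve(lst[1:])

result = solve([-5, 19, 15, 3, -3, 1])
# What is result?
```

(-5) + 19 + 15 + 3 + (-3) + 1 + 0 = 30

Answer: 30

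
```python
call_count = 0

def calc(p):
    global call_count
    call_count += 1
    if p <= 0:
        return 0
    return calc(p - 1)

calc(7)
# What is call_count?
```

Linear recursion stepping by 1: 8 calls from p=7 down to ≤0.

Answer: 8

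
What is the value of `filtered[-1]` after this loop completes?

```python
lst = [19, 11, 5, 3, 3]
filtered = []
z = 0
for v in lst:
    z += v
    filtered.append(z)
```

Cumulative sum ends at 41
`filtered` takes the values: [] → [19] → [19, 30] → [19, 30, 35] → [19, 30, 35, 38] → [19, 30, 35, 38, 41]
So `filtered[-1]` = 41

Answer: 41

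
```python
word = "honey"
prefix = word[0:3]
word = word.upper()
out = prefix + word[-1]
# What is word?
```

Trace:
`word = "honey"` → word = 'honey'
`prefix = word[0:3]` → prefix = 'hon'
`word = word.upper()` → word = 'HONEY'
`out = prefix + word[-1]` → out = 'honY'
So word = 'HONEY'

Answer: 'HONEY'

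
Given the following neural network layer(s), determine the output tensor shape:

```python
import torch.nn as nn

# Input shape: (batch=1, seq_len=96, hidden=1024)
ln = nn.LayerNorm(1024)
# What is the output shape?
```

Input: (1, 96, 1024) -> Output: (1, 96, 1024)

Answer: (1, 96, 1024)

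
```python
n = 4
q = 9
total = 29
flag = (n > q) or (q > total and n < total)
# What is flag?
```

Trace:
`n = 4` → n = 4
`q = 9` → q = 9
`total = 29` → total = 29
`flag = (n > q) or (q > total and n < total)` → flag = False
So flag = False

Answer: False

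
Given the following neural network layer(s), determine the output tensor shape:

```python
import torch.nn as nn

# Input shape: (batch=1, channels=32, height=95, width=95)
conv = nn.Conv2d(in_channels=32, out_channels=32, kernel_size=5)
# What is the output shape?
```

Input: (1, 32, 95, 95) -> Output: (1, 32, 91, 91)

Answer: (1, 32, 91, 91)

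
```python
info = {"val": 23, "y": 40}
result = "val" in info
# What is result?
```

Trace:
`info = {"val": 23, "y": 40}` → info = {'val': 23, 'y': 40}
`result = "val" in info` → result = True
So result = True

Answer: True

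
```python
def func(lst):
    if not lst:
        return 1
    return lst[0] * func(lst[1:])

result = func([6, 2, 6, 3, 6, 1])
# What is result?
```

Product over [6, 2, 6, 3, 6, 1] = 6 * 2 * 6 * 3 * 6 * 1 = 1296

Answer: 1296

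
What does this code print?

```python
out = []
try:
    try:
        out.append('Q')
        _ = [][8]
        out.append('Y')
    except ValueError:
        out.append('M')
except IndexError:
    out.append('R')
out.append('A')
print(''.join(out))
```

Execution trace: 'Q' (try body) → 'R' (outer except IndexError) → 'A' (after the try/except). Output: QRA

Answer: QRA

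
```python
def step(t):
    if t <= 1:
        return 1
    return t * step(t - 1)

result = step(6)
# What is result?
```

step(6) = 6 * 5 * 4 * 3 * 2 * 1 = 720

Answer: 720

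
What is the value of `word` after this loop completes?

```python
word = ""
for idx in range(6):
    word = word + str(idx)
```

Concatenate digits 0 to 5
`word` takes the values: "" → "0" → "01" → "012" → "0123" → "01234" → "012345"

Answer: "012345"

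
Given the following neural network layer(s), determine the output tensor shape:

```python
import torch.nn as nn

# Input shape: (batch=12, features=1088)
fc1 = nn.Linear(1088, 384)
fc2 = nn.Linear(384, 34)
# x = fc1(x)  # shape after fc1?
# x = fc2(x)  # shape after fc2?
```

Input: (12, 1088) -> after fc1: (12, 384) -> Output: (12, 34)

Answer: (12, 34)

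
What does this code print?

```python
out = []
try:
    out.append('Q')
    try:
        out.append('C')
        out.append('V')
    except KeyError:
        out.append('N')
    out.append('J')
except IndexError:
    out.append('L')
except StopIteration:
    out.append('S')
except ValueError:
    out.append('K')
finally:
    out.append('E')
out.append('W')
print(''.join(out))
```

Execution trace: 'Q' (try body) → 'C' (inner try body) → 'V' (inner try body, no exception) → 'J' (try body, no exception) → 'E' (finally) → 'W' (after the try/except). Output: QCVJEW

Answer: QCVJEW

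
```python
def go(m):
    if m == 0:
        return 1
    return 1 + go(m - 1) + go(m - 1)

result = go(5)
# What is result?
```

go(m) = 1 + 2·go(m-1), go(0)=1. Closed form: (1+1)·2^5 - 1 = 63.

Answer: 63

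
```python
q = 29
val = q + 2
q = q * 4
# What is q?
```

Trace:
`q = 29` → q = 29
`val = q + 2` → val = 31
`q = q * 4` → q = 116
So q = 116

Answer: 116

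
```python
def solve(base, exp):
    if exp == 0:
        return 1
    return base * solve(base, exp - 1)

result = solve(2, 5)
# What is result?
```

solve(2, 5) = 2 * 2 * 2 * 2 * 2 = 32

Answer: 32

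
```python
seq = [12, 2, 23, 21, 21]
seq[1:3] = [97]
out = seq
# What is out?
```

Trace:
`seq = [12, 2, 23, 21, 21]` → seq = [12, 2, 23, 21, 21]
`seq[1:3] = [97]` → seq = [12, 97, 21, 21]
`out = seq` → out = [12, 97, 21, 21]
So out = [12, 97, 21, 21]

Answer: [12, 97, 21, 21]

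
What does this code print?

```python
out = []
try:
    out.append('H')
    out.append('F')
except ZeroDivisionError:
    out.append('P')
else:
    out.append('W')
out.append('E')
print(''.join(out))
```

Execution trace: 'H' (try body) → 'F' (try body, no exception) → 'W' (else) → 'E' (after the try/except). Output: HFWE

Answer: HFWE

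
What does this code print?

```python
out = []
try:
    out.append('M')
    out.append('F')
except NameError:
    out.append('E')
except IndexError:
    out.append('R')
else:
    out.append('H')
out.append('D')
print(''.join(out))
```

Execution trace: 'M' (try body) → 'F' (try body, no exception) → 'H' (else) → 'D' (after the try/except). Output: MFHD

Answer: MFHD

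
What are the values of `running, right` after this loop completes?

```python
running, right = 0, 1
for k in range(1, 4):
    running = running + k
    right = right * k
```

Sum and factorial of 1 to 3
`running, right` takes the values: (0, 1) → (1, 1) → (3, 1) → (3, 2) → (6, 2) → (6, 6)

Answer: 6, 6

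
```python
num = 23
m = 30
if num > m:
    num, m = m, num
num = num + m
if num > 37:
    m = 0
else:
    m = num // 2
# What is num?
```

Trace:
`num = 23` → num = 23
`m = 30` → m = 30
`if num > m: ...` → num > m is False → no variable changes
`num = num + m` → num = 53
`if num > 37: ...` → num > 37 is True → m = 0
So num = 53

Answer: 53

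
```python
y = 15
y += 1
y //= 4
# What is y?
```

Trace:
`y = 15` → y = 15
`y += 1` → y = 16
`y //= 4` → y = 4
So y = 4

Answer: 4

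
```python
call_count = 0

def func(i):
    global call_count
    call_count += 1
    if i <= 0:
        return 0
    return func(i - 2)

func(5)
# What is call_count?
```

Linear recursion stepping by 2: 4 calls from i=5 down to ≤0.

Answer: 4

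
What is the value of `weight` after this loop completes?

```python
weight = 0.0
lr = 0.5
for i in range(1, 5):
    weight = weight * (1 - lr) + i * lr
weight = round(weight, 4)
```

Moving average with lr=0.5
`weight` takes the values: 0.0 → 0.5 → 1.25 → 2.125 → 3.0625

Answer: 3.0625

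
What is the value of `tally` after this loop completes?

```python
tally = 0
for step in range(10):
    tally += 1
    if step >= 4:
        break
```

Loop breaks when step reaches 4, tally is 5
`tally` takes the values: 0 → 1 → 2 → 3 → 4 → 5

Answer: 5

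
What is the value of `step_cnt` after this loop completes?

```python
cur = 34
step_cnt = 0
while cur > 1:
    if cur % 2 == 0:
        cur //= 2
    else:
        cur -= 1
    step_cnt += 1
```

Steps to reduce 34 to 1
`step_cnt` takes the values: 0 → 1 → 2 → 3 → 4 → 5 → 6

Answer: 6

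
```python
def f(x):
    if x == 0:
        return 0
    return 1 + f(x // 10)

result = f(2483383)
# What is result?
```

Count of digits of 2483383: 7

Answer: 7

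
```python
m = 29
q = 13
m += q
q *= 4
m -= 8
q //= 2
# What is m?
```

Trace:
`m = 29` → m = 29
`q = 13` → q = 13
`m += q` → m = 42
`q *= 4` → q = 52
`m -= 8` → m = 34
`q //= 2` → q = 26
So m = 34

Answer: 34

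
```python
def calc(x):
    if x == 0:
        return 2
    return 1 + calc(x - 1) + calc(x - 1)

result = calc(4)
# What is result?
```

calc(x) = 1 + 2·calc(x-1), calc(0)=2. Closed form: (2+1)·2^4 - 1 = 47.

Answer: 47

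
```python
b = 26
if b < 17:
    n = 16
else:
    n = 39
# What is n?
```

Trace:
`b = 26` → b = 26
`if b < 17: ...` → b < 17 is False, take else branch → n = 39
So n = 39

Answer: 39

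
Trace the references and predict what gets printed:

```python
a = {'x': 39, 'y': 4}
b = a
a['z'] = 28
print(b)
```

Key concept: dict aliasing.
Step by step:
`a = {'x': 39, 'y': 4}` → a = {'x': 39, 'y': 4}
`b = a` → b = {'x': 39, 'y': 4} (same object as a)
`a['z'] = 28` → a = {'x': 39, 'y': 4, 'z': 28} (same object as b); b = {'x': 39, 'y': 4, 'z': 28} (same object as a)
`print(b)` → prints {'x': 39, 'y': 4, 'z': 28}

Answer: {'x': 39, 'y': 4, 'z': 28}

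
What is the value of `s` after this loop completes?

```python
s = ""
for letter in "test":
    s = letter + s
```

Reverse 'test'
`s` takes the values: "" → "t" → "et" → "set" → "tset"

Answer: "tset"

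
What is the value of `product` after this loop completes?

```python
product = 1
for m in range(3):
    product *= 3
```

3^3 = 27
`product` takes the values: 1 → 3 → 9 → 27

Answer: 27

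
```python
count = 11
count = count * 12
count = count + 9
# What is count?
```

Trace:
`count = 11` → count = 11
`count = count * 12` → count = 132
`count = count + 9` → count = 141
So count = 141

Answer: 141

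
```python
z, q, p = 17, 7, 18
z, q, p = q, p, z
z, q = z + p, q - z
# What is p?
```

Trace:
`z, q, p = 17, 7, 18` → z = 17; q = 7; p = 18
`z, q, p = q, p, z` → z = 7; q = 18; p = 17
`z, q = z + p, q - z` → z = 24; q = 11
So p = 17

Answer: 17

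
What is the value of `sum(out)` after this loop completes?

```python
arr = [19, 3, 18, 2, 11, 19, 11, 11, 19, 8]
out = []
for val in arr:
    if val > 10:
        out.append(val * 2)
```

Sum of doubled values > 10
`out` takes the values: [] → [38] → [38, 36] → [38, 36, 22] → [38, 36, 22, 38] → [38, 36, 22, 38, 22] → [38, 36, 22, 38, 22, 22] → [38, 36, 22, 38, 22, 22, 38]
So `sum(out)` = 216

Answer: 216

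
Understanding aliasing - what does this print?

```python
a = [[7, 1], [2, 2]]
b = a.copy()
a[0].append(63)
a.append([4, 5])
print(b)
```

Key concept: shallow copy with nested lists.
Step by step:
`a = [[7, 1], [2, 2]]` → a = [[7, 1], [2, 2]]
`b = a.copy()` → b = [[7, 1], [2, 2]]
`a[0].append(63)` → a = [[7, 1, 63], [2, 2]]; b = [[7, 1, 63], [2, 2]]
`a.append([4, 5])` → a = [[7, 1, 63], [2, 2], [4, 5]]
`print(b)` → prints [[7, 1, 63], [2, 2]]

Answer: [[7, 1, 63], [2, 2]]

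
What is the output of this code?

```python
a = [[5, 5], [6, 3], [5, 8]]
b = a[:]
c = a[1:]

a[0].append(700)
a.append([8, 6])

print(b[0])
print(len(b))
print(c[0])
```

Key concept: slice with nested mutation.
Step by step:
`a = [[5, 5], [6, 3], [5, 8]]` → a = [[5, 5], [6, 3], [5, 8]]
`b = a[:]` → b = [[5, 5], [6, 3], [5, 8]]
`c = a[1:]` → c = [[6, 3], [5, 8]]
`a[0].append(700)` → a = [[5, 5, 700], [6, 3], [5, 8]]; b = [[5, 5, 700], [6, 3], [5, 8]]
`a.append([8, 6])` → a = [[5, 5, 700], [6, 3], [5, 8], [8, 6]]
`print(b[0])` → prints [5, 5, 700]
`print(len(b))` → prints 3
`print(c[0])` → prints [6, 3]

Answer:
[5, 5, 700]
3
[6, 3]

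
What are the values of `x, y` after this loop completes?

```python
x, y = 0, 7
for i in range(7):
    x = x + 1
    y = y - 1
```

x goes 0→7, y goes 7→0
`x, y` takes the values: (0, 7) → (1, 7) → (1, 6) → (2, 6) → (2, 5) → (3, 5) → (3, 4) → (4, 4) → (4, 3) → (5, 3) → (5, 2) → (6, 2) → (6, 1) → (7, 1) → (7, 0)

Answer: 7, 0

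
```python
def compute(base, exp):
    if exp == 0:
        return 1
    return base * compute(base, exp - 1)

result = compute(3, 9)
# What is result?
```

compute(3, 9) = 3 * 3 * 3 * 3 * 3 * 3 * 3 * 3 * 3 = 19683

Answer: 19683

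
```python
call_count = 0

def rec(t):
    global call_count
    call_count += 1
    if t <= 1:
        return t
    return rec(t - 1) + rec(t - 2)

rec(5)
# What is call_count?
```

Calls(t) = 1 + Calls(t-1) + Calls(t-2); Calls(0)=Calls(1)=1. For t=5 this gives 15.

Answer: 15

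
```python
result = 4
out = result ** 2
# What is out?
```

Trace:
`result = 4` → result = 4
`out = result ** 2` → out = 16
So out = 16

Answer: 16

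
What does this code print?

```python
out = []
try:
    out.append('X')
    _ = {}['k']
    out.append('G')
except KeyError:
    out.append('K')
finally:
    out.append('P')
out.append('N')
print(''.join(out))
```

Execution trace: 'X' (try body) → 'K' (except KeyError) → 'P' (finally) → 'N' (after the try/except). Output: XKPN

Answer: XKPN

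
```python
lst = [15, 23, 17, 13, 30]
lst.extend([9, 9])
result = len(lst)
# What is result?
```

Trace:
`lst = [15, 23, 17, 13, 30]` → lst = [15, 23, 17, 13, 30]
`lst.extend([9, 9])` → lst = [15, 23, 17, 13, 30, 9, 9]
`result = len(lst)` → result = 7
So result = 7

Answer: 7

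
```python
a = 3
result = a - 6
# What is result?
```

Trace:
`a = 3` → a = 3
`result = a - 6` → result = -3
So result = -3

Answer: -3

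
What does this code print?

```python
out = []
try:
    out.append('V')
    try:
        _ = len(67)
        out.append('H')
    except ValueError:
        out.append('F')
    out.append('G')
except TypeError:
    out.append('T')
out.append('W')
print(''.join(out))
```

Execution trace: 'V' (try body) → 'T' (except TypeError) → 'W' (after the try/except). Output: VTW

Answer: VTW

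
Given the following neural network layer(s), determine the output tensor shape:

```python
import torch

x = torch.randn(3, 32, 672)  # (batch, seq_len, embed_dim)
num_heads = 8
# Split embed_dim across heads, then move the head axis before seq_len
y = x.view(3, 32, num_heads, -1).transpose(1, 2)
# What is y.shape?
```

Input: (3, 32, 672) -> head_dim = 672 // 8 = 84; after view: (3, 32, 8, 84) -> after transpose(1, 2): (3, 8, 32, 84) -> Output: (3, 8, 32, 84)

Answer: (3, 8, 32, 84)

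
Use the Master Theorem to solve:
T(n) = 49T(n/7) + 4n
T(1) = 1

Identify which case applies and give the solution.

a=49, b=7, f(n)=4n. log_7(49) = 2. Since c=1 < 2, Case 1 applies: T(n) = Θ(n^log_b(a)) = O(n^2).

Answer: O(n^2) - Case 1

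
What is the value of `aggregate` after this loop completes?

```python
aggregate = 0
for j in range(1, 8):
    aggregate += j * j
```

Sum of squares 1² to 7² = 140
`aggregate` takes the values: 0 → 1 → 5 → 14 → 30 → 55 → 91 → 140

Answer: 140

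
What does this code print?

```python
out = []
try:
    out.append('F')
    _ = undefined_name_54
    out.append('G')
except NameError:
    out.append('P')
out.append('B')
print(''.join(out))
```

Execution trace: 'F' (try body) → 'P' (except NameError) → 'B' (after the try/except). Output: FPB

Answer: FPB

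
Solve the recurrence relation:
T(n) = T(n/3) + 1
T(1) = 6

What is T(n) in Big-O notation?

Each step divides n by 3 and adds 1. After log_3(n) steps we reach T(1)=6. So T(n) = 1·log_3(n) + 6 = O(log n).

Answer: O(log n)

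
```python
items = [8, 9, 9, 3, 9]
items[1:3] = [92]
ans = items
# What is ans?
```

Trace:
`items = [8, 9, 9, 3, 9]` → items = [8, 9, 9, 3, 9]
`items[1:3] = [92]` → items = [8, 92, 3, 9]
`ans = items` → ans = [8, 92, 3, 9]
So ans = [8, 92, 3, 9]

Answer: [8, 92, 3, 9]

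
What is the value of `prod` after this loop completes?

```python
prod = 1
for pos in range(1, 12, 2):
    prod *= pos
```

Product of 1, 3, 5, ... up to 11
`prod` takes the values: 1 → 3 → 15 → 105 → 945 → 10395

Answer: 10395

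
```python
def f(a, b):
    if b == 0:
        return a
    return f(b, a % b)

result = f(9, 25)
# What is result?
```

f(9, 25) -> f(25, 9) -> f(9, 7) -> f(7, 2) -> f(2, 1) -> f(1, 0) -> 1

Answer: 1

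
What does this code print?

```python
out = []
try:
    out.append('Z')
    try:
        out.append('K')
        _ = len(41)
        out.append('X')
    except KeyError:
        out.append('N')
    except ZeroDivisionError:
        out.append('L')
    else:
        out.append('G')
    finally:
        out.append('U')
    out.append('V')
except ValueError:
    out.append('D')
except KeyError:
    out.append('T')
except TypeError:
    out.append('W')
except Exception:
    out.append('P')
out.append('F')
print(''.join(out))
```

Execution trace: 'Z' (try body) → 'K' (inner try body) → 'U' (inner finally) → 'W' (except TypeError) → 'F' (after the try/except). Output: ZKUWF

Answer: ZKUWF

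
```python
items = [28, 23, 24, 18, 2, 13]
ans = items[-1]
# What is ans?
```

Trace:
`items = [28, 23, 24, 18, 2, 13]` → items = [28, 23, 24, 18, 2, 13]
`ans = items[-1]` → ans = 13
So ans = 13

Answer: 13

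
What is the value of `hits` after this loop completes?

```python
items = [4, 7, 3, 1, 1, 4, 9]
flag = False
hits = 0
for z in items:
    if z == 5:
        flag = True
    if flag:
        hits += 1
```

Count elements after first 5 in [4, 7, 3, 1, 1, 4, 9]
`hits` takes the values: 0

Answer: 0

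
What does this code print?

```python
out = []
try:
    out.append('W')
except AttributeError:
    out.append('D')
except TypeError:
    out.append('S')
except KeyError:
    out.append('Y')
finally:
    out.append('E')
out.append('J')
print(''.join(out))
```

Execution trace: 'W' (try body, no exception) → 'E' (finally) → 'J' (after the try/except). Output: WEJ

Answer: WEJ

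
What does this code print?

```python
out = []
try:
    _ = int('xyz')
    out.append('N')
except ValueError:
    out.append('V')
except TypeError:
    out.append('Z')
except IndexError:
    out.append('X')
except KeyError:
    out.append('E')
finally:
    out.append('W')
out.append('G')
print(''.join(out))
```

Execution trace: 'V' (except ValueError) → 'W' (finally) → 'G' (after the try/except). Output: VWG

Answer: VWG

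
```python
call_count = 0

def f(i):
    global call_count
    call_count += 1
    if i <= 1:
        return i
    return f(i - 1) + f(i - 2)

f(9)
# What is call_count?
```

Calls(i) = 1 + Calls(i-1) + Calls(i-2); Calls(0)=Calls(1)=1. For i=9 this gives 109.

Answer: 109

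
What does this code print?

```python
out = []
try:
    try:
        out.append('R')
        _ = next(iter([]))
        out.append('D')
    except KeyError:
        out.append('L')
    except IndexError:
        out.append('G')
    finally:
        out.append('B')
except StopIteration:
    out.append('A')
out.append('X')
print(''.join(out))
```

Execution trace: 'R' (try body) → 'B' (finally) → 'A' (outer except StopIteration) → 'X' (after the try/except). Output: RBAX

Answer: RBAX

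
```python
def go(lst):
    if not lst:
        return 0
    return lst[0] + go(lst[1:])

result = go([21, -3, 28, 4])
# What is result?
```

21 + (-3) + 28 + 4 + 0 = 50

Answer: 50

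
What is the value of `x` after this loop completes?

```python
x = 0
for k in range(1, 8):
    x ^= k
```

XOR of 1 to 7
`x` takes the values: 0 → 1 → 3 → 0 → 4 → 1 → 7 → 0

Answer: 0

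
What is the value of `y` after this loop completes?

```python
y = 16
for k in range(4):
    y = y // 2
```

Halve 4 times: 16 // 2^4 = 1
`y` takes the values: 16 → 8 → 4 → 2 → 1

Answer: 1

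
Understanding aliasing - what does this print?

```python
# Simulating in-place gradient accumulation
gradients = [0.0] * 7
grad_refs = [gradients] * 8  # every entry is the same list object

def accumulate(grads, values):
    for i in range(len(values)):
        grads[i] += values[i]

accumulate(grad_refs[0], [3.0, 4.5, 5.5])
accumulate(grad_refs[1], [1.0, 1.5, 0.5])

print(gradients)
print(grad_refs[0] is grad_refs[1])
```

Key concept: gradient accumulation aliasing.
Step by step:
`gradients = [0.0] * 7` → gradients = [0.0, 0.0, 0.0, 0.0, 0.0, 0.0, 0.0]
`grad_refs = [gradients] * 8` → grad_refs = [[0.0, 0.0, 0.0, 0.0, 0.0, 0.0, 0.0], [0.0, 0.0, 0.0, 0.0, 0.0, 0.0, 0.0], [0.0, 0.0, 0.0, 0.0, 0.0, 0.0, 0.0], [0.0, 0.0, 0.0, 0.0, 0.0, 0.0, 0.0], [0.0, 0.0, 0.0, 0.0, 0.0, 0.0, 0.0], [0.0, 0.0, 0.0, 0.0, 0.0, 0.0, 0.0], [0.0, 0.0, 0.0, 0.0, 0.0, 0.0, 0.0], [0.0, 0.0, 0.0, 0.0, 0.0, 0.0, 0.0]]
`accumulate(grad_refs[0], [3.0, 4.5, 5.5])` → gradients = [3.0, 4.5, 5.5, 0.0, 0.0, 0.0, 0.0]; grad_refs = [[3.0, 4.5, 5.5, 0.0, 0.0, 0.0, 0.0], [3.0, 4.5, 5.5, 0.0, 0.0, 0.0, 0.0], [3.0, 4.5, 5.5, 0.0, 0.0, 0.0, 0.0], [3.0, 4.5, 5.5, 0.0, 0.0, 0.0, 0.0], [3.0, 4.5, 5.5, 0.0, 0.0, 0.0, 0.0], [3.0, 4.5, 5.5, 0.0, 0.0, 0.0, 0.0], [3.0, 4.5, 5.5, 0.0, 0.0, 0.0, 0.0], [3.0, 4.5, 5.5, 0.0, 0.0, 0.0, 0.0]]
`accumulate(grad_refs[1], [1.0, 1.5, 0.5])` → gradients = [4.0, 6.0, 6.0, 0.0, 0.0, 0.0, 0.0]; grad_refs = [[4.0, 6.0, 6.0, 0.0, 0.0, 0.0, 0.0], [4.0, 6.0, 6.0, 0.0, 0.0, 0.0, 0.0], [4.0, 6.0, 6.0, 0.0, 0.0, 0.0, 0.0], [4.0, 6.0, 6.0, 0.0, 0.0, 0.0, 0.0], [4.0, 6.0, 6.0, 0.0, 0.0, 0.0, 0.0], [4.0, 6.0, 6.0, 0.0, 0.0, 0.0, 0.0], [4.0, 6.0, 6.0, 0.0, 0.0, 0.0, 0.0], [4.0, 6.0, 6.0, 0.0, 0.0, 0.0, 0.0]]
`print(gradients)` → prints [4.0, 6.0, 6.0, 0.0, 0.0, 0.0, 0.0]
`print(grad_refs[0] is grad_refs[1])` → prints True

Answer:
[4.0, 6.0, 6.0, 0.0, 0.0, 0.0, 0.0]
True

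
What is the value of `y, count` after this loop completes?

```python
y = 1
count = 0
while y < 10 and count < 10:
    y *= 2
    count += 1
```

Double until >= 10 or 10 iterations
`y, count` takes the values: (1, 0) → (2, 0) → (2, 1) → (4, 1) → (4, 2) → (8, 2) → (8, 3) → (16, 3) → (16, 4)

Answer: 16, 4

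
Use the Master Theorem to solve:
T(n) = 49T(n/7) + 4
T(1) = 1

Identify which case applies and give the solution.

a=49, b=7, f(n)=4. log_7(49) = 2. Since c=0 < 2, Case 1 applies: T(n) = Θ(n^log_b(a)) = O(n^2).

Answer: O(n^2) - Case 1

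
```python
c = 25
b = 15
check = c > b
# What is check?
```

Trace:
`c = 25` → c = 25
`b = 15` → b = 15
`check = c > b` → check = True
So check = True

Answer: True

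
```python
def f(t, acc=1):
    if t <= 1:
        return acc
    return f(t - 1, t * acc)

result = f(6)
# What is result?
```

Accumulator trace (n, acc): (6, 1) -> (5, 6) -> (4, 30) -> (3, 120) -> (2, 360) -> (1, 720) -> return 720

Answer: 720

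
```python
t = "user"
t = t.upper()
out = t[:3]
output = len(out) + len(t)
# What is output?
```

Trace:
`t = "user"` → t = 'user'
`t = t.upper()` → t = 'USER'
`out = t[:3]` → out = 'USE'
`output = len(out) + len(t)` → output = 7
So output = 7

Answer: 7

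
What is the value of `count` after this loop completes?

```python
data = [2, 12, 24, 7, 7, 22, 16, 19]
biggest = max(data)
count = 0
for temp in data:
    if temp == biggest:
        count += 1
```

Count of max value 24 in [2, 12, 24, 7, 7, 22, 16, 19]
`count` takes the values: 0 → 1

Answer: 1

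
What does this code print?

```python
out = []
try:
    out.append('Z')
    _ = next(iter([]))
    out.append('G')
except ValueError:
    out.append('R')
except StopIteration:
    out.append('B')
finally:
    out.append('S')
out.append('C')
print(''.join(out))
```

Execution trace: 'Z' (try body) → 'B' (except StopIteration) → 'S' (finally) → 'C' (after the try/except). Output: ZBSC

Answer: ZBSC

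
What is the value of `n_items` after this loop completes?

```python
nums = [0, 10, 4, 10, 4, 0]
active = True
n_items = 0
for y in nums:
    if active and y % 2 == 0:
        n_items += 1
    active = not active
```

Count even values at even positions
`n_items` takes the values: 0 → 1 → 2 → 3

Answer: 3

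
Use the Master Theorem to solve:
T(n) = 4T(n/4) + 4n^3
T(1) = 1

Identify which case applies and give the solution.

a=4, b=4, f(n)=4n^3. log_4(4) = 1. Since c=3 > 1 and the regularity condition holds (4(n/4)^3 = (4/4^3)n^3 with 4/4^3 < 1), Case 3 applies: T(n) = Θ(f(n)) = O(n^3).

Answer: O(n^3) - Case 3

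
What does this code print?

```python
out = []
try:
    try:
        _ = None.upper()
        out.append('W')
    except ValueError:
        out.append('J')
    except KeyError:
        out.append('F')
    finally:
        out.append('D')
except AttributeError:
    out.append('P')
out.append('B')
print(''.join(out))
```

Execution trace: 'D' (finally) → 'P' (outer except AttributeError) → 'B' (after the try/except). Output: DPB

Answer: DPB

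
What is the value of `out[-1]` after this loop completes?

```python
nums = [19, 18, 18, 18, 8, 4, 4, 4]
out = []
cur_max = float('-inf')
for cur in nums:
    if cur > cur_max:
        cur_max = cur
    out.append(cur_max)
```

Running max ends at 19
`out` takes the values: [] → [19] → [19, 19] → [19, 19, 19] → [19, 19, 19, 19] → [19, 19, 19, 19, 19] → [19, 19, 19, 19, 19, 19] → [19, 19, 19, 19, 19, 19, 19] → [19, 19, 19, 19, 19, 19, 19, 19]
So `out[-1]` = 19

Answer: 19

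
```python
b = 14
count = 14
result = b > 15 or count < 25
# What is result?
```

Trace:
`b = 14` → b = 14
`count = 14` → count = 14
`result = b > 15 or count < 25` → result = True
So result = True

Answer: True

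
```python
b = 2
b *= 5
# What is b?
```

Trace:
`b = 2` → b = 2
`b *= 5` → b = 10
So b = 10

Answer: 10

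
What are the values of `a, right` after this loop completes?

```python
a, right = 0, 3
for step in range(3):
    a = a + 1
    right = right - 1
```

a goes 0→3, right goes 3→0
`a, right` takes the values: (0, 3) → (1, 3) → (1, 2) → (2, 2) → (2, 1) → (3, 1) → (3, 0)

Answer: 3, 0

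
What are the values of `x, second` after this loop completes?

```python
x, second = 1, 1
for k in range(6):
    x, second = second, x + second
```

Fibonacci: after 6 iterations
`x, second` takes the values: (1, 1) → (1, 2) → (2, 3) → (3, 5) → (5, 8) → (8, 13) → (13, 21)

Answer: 13, 21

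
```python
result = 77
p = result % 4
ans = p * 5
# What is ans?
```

Trace:
`result = 77` → result = 77
`p = result % 4` → p = 1
`ans = p * 5` → ans = 5
So ans = 5

Answer: 5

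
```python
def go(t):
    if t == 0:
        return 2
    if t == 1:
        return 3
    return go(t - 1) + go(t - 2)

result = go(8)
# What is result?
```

Build up from base cases: go(0)=2, go(1)=3, go(2)=5, go(3)=8, go(4)=13, go(5)=21, go(6)=34, ..., go(8)=89

Answer: 89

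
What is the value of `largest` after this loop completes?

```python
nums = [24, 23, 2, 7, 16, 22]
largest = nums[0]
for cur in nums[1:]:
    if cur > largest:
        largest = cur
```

Maximum of [24, 23, 2, 7, 16, 22]
`largest` takes the values: 24

Answer: 24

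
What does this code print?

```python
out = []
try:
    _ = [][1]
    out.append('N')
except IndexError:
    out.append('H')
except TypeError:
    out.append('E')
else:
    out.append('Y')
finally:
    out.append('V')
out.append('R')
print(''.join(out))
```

Execution trace: 'H' (except IndexError) → 'V' (finally) → 'R' (after the try/except). Output: HVR

Answer: HVR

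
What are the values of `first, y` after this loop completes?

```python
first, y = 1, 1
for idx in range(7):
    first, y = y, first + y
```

Fibonacci: after 7 iterations
`first, y` takes the values: (1, 1) → (1, 2) → (2, 3) → (3, 5) → (5, 8) → (8, 13) → (13, 21) → (21, 34)

Answer: 21, 34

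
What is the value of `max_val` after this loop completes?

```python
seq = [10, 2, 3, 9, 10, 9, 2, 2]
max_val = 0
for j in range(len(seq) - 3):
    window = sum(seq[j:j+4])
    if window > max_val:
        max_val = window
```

Max sum of 4-element window in [10, 2, 3, 9, 10, 9, 2, 2]
`max_val` takes the values: 0 → 24 → 31

Answer: 31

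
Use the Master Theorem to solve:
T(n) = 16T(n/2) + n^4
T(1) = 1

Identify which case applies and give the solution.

a=16, b=2, f(n)=n^4. log_2(16) = 4. Since c=4 = 4, Case 2 applies: T(n) = Θ(n^log_b(a) · log n) = O(n^4 log n).

Answer: O(n^4 log n) - Case 2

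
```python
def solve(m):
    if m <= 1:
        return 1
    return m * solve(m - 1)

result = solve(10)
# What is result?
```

solve(10) = 10 * 9 * 8 * 7 * 6 * 5 * 4 * 3 * 2 * 1 = 3628800

Answer: 3628800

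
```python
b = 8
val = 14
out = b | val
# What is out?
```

Trace:
`b = 8` → b = 8
`val = 14` → val = 14
`out = b | val` → out = 14
So out = 14

Answer: 14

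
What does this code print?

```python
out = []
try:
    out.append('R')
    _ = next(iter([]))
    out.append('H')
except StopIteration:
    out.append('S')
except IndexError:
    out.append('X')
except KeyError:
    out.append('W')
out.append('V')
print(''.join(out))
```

Execution trace: 'R' (try body) → 'S' (except StopIteration) → 'V' (after the try/except). Output: RSV

Answer: RSV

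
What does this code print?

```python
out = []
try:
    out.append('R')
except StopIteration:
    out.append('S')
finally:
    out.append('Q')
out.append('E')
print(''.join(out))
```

Execution trace: 'R' (try body, no exception) → 'Q' (finally) → 'E' (after the try/except). Output: RQE

Answer: RQE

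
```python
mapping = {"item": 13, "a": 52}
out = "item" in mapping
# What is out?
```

Trace:
`mapping = {"item": 13, "a": 52}` → mapping = {'item': 13, 'a': 52}
`out = "item" in mapping` → out = True
So out = True

Answer: True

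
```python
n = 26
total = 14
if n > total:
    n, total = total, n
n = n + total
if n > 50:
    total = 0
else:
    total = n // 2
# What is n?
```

Trace:
`n = 26` → n = 26
`total = 14` → total = 14
`if n > total: ...` → n > total is True → n = 14; total = 26
`n = n + total` → n = 40
`if n > 50: ...` → n > 50 is False, take else branch → total = 20
So n = 40

Answer: 40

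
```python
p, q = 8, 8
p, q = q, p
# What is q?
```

Trace:
`p, q = 8, 8` → p = 8; q = 8
`p, q = q, p` → p = 8; q = 8
So q = 8

Answer: 8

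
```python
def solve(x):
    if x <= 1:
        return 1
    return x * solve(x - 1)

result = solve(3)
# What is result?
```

solve(3) = 3 * 2 * 1 = 6

Answer: 6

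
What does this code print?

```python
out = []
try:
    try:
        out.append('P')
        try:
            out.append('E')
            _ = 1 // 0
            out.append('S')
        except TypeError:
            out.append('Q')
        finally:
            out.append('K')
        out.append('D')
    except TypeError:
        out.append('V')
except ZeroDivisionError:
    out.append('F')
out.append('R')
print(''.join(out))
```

Execution trace: 'P' (try body) → 'E' (inner try body) → 'K' (inner finally) → 'F' (outer except ZeroDivisionError) → 'R' (after the try/except). Output: PEKFR

Answer: PEKFR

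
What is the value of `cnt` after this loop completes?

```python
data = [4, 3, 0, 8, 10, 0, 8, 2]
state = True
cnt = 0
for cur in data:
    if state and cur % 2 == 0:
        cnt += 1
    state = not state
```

Count even values at even positions
`cnt` takes the values: 0 → 1 → 2 → 3 → 4

Answer: 4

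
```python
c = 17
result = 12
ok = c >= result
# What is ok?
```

Trace:
`c = 17` → c = 17
`result = 12` → result = 12
`ok = c >= result` → ok = True
So ok = True

Answer: True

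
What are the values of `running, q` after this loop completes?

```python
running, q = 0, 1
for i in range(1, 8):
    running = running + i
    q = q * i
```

Sum and factorial of 1 to 7
`running, q` takes the values: (0, 1) → (1, 1) → (3, 1) → (3, 2) → (6, 2) → (6, 6) → (10, 6) → (10, 24) → (15, 24) → (15, 120) → (21, 120) → (21, 720) → (28, 720) → (28, 5040)

Answer: 28, 5040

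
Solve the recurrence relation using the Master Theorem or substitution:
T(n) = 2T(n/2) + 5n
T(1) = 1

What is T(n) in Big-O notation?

By Master Theorem: a=2, b=2, f(n)=5n. Since log_2(2) = 1 and f(n) = Θ(n^1), Case 2 applies. T(n) = O(n log n).

Answer: O(n log n)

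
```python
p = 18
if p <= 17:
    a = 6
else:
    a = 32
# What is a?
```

Trace:
`p = 18` → p = 18
`if p <= 17: ...` → p <= 17 is False, take else branch → a = 32
So a = 32

Answer: 32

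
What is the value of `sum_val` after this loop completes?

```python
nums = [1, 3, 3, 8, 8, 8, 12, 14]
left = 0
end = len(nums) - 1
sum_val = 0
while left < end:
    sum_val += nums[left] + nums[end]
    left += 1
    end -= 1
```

Sum of pairs from ends
`sum_val` takes the values: 0 → 15 → 30 → 41 → 57

Answer: 57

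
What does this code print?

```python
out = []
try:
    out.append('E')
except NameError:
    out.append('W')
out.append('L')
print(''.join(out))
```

Execution trace: 'E' (try body, no exception) → 'L' (after the try/except). Output: EL

Answer: EL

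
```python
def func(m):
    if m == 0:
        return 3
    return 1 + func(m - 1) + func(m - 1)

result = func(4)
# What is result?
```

func(m) = 1 + 2·func(m-1), func(0)=3. Closed form: (3+1)·2^4 - 1 = 63.

Answer: 63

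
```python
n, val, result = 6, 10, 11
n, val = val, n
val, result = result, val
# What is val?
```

Trace:
`n, val, result = 6, 10, 11` → n = 6; val = 10; result = 11
`n, val = val, n` → n = 10; val = 6
`val, result = result, val` → val = 11; result = 6
So val = 11

Answer: 11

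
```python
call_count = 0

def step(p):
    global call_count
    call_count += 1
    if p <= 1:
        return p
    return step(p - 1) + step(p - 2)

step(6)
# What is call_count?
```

Calls(p) = 1 + Calls(p-1) + Calls(p-2); Calls(0)=Calls(1)=1. For p=6 this gives 25.

Answer: 25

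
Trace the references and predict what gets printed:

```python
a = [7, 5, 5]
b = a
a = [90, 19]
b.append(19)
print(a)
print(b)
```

Key concept: rebinding vs mutation: a is rebound to a new list, b still points at the original.
Step by step:
`a = [7, 5, 5]` → a = [7, 5, 5]
`b = a` → b = [7, 5, 5] (same object as a)
`a = [90, 19]` → a = [90, 19]
`b.append(19)` → b = [7, 5, 5, 19]
`print(a)` → prints [90, 19]
`print(b)` → prints [7, 5, 5, 19]

Answer:
[90, 19]
[7, 5, 5, 19]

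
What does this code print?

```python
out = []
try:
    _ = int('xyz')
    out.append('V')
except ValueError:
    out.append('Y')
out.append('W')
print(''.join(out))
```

Execution trace: 'Y' (except ValueError) → 'W' (after the try/except). Output: YW

Answer: YW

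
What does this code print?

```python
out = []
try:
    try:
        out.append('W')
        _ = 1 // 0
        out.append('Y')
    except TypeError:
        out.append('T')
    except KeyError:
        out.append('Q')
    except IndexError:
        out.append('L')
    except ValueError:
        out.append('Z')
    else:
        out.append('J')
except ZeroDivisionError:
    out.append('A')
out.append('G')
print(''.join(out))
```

Execution trace: 'W' (try body) → 'A' (outer except ZeroDivisionError) → 'G' (after the try/except). Output: WAG

Answer: WAG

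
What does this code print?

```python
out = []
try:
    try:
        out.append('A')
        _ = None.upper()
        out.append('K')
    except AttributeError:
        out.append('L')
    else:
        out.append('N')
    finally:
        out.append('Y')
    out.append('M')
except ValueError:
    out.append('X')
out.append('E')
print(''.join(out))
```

Execution trace: 'A' (inner try body) → 'L' (inner except AttributeError) → 'Y' (inner finally) → 'M' (try body, no exception) → 'E' (after the try/except). Output: ALYME

Answer: ALYME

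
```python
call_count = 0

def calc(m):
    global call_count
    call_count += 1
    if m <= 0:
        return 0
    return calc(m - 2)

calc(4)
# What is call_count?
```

Linear recursion stepping by 2: 3 calls from m=4 down to ≤0.

Answer: 3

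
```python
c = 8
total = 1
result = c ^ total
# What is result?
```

Trace:
`c = 8` → c = 8
`total = 1` → total = 1
`result = c ^ total` → result = 9
So result = 9

Answer: 9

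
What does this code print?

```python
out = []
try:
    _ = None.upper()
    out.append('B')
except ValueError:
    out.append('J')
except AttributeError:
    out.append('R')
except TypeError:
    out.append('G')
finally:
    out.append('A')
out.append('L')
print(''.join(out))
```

Execution trace: 'R' (except AttributeError) → 'A' (finally) → 'L' (after the try/except). Output: RAL

Answer: RAL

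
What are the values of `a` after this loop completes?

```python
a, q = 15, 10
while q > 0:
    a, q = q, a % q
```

GCD of 15 and 10
`a` takes the values: 15 → 10 → 5

Answer: 5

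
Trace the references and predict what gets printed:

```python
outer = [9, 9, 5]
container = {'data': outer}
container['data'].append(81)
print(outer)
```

Key concept: dict holds reference to list.
Step by step:
`outer = [9, 9, 5]` → outer = [9, 9, 5]
`container = {'data': outer}` → container = {'data': [9, 9, 5]}
`container['data'].append(81)` → outer = [9, 9, 5, 81]; container = {'data': [9, 9, 5, 81]}
`print(outer)` → prints [9, 9, 5, 81]

Answer: [9, 9, 5, 81]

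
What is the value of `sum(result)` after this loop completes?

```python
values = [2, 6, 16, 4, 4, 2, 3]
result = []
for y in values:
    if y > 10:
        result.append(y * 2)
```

Sum of doubled values > 10
`result` takes the values: [] → [32]
So `sum(result)` = 32

Answer: 32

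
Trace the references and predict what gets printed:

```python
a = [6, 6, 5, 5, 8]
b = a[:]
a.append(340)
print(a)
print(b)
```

Key concept: slice [:] creates copy.
Step by step:
`a = [6, 6, 5, 5, 8]` → a = [6, 6, 5, 5, 8]
`b = a[:]` → b = [6, 6, 5, 5, 8]
`a.append(340)` → a = [6, 6, 5, 5, 8, 340]
`print(a)` → prints [6, 6, 5, 5, 8, 340]
`print(b)` → prints [6, 6, 5, 5, 8]

Answer:
[6, 6, 5, 5, 8, 340]
[6, 6, 5, 5, 8]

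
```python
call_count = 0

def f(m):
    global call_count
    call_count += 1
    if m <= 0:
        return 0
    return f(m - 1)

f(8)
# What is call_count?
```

Linear recursion stepping by 1: 9 calls from m=8 down to ≤0.

Answer: 9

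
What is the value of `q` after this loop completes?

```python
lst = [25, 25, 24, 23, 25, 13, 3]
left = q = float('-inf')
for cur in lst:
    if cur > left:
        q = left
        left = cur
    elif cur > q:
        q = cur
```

Second largest (with repeats) in [25, 25, 24, 23, 25, 13, 3]
`q` takes the values: -inf → 25

Answer: 25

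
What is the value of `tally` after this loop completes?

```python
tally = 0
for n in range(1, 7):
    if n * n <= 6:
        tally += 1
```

Count numbers where n² ≤ 6
`tally` takes the values: 0 → 1 → 2

Answer: 2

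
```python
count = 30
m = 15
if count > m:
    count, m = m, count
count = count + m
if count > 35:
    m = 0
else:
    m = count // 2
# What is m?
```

Trace:
`count = 30` → count = 30
`m = 15` → m = 15
`if count > m: ...` → count > m is True → count = 15; m = 30
`count = count + m` → count = 45
`if count > 35: ...` → count > 35 is True → m = 0
So m = 0

Answer: 0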